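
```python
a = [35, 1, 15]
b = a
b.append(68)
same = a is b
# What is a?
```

After line 1: a = [35, 1, 15]
After line 2 (b = a is an alias, same object): a = [35, 1, 15], b = [35, 1, 15]
After line 3 (b.append mutates the shared list): a = [35, 1, 15, 68], b = [35, 1, 15, 68]
After line 4 (same = a is b; same object -> True): same = True

[35, 1, 15, 68]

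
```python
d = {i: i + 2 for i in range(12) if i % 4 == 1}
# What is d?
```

{1: 3, 5: 7, 9: 11}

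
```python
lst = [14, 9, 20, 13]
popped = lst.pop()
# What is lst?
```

[14, 9, 20]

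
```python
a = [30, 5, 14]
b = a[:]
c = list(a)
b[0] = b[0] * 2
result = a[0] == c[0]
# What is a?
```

After line 1: a = [30, 5, 14]
After line 2 (b = a[:], copy): a = [30, 5, 14], b = [30, 5, 14]
After line 3 (c = list(a) is a copy, new object): c = [30, 5, 14]
After line 4 (b[0] = 30 * 2 = 60; only b mutates (copy)): a = [30, 5, 14], b = [60, 5, 14], c = [30, 5, 14]
After line 5 (a[0] = 30, c[0] = 30; result = True)

[30, 5, 14]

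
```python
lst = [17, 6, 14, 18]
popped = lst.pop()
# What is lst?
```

[17, 6, 14]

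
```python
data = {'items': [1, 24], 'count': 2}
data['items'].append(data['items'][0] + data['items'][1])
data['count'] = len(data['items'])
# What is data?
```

After line 1: data = {'items': [1, 24], 'count': 2}
After line 2 (append 1 + 24 = 25): data = {'items': [1, 24, 25], 'count': 2}
After line 3 (count = len(items) = 3): data = {'items': [1, 24, 25], 'count': 3}

{'items': [1, 24, 25], 'count': 3}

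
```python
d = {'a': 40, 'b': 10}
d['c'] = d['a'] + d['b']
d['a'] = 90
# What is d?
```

After line 1: d = {'a': 40, 'b': 10}
After line 2 (d['c'] = 40 + 10): d = {'a': 40, 'b': 10, 'c': 50}
After line 3: d = {'a': 90, 'b': 10, 'c': 50}

{'a': 90, 'b': 10, 'c': 50}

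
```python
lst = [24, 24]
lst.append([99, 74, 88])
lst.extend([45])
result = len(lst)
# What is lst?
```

After line 1: lst = [24, 24]
After line 2 (append adds [99, 74, 88] as single element): lst = [24, 24, [99, 74, 88]]
After line 3 (extend unpacks [45], adds 45): lst = [24, 24, [99, 74, 88], 45]
After line 4: result = len(lst) = 4

[24, 24, [99, 74, 88], 45]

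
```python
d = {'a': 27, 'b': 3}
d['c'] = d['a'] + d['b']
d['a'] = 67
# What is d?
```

After line 1: d = {'a': 27, 'b': 3}
After line 2 (d['c'] = 27 + 3): d = {'a': 27, 'b': 3, 'c': 30}
After line 3: d = {'a': 67, 'b': 3, 'c': 30}

{'a': 67, 'b': 3, 'c': 30}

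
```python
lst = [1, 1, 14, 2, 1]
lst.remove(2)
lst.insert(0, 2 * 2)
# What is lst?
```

After line 1: lst = [1, 1, 14, 2, 1]
After line 2 (remove first 2): lst = [1, 1, 14, 1]
After line 3 (insert 4 at index 0): lst = [4, 1, 1, 14, 1]

[4, 1, 1, 14, 1]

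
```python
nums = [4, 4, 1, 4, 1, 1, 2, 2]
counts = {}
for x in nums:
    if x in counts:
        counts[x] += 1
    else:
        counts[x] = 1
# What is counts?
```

Initial: counts = {}, nums = [4, 4, 1, 4, 1, 1, 2, 2]
See 4: counts = {4: 1}
See 4: counts = {4: 2}
See 1: counts = {4: 2, 1: 1}
See 4: counts = {4: 3, 1: 1}
See 1: counts = {4: 3, 1: 2}
See 1: counts = {4: 3, 1: 3}
See 2: counts = {4: 3, 1: 3, 2: 1}
See 2: counts = {4: 3, 1: 3, 2: 2}

{4: 3, 1: 3, 2: 2}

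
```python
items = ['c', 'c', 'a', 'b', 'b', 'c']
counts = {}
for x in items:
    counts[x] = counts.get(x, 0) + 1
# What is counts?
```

Initial: counts = {}, items = ['c', 'c', 'a', 'b', 'b', 'c']
See 'c': counts = {'c': 1}
See 'c': counts = {'c': 2}
See 'a': counts = {'c': 2, 'a': 1}
See 'b': counts = {'c': 2, 'a': 1, 'b': 1}
See 'b': counts = {'c': 2, 'a': 1, 'b': 2}
See 'c': counts = {'c': 3, 'a': 1, 'b': 2}

{'c': 3, 'a': 1, 'b': 2}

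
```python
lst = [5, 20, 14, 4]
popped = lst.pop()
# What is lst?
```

[5, 20, 14]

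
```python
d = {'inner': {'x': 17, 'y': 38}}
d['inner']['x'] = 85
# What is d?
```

After line 1: d = {'inner': {'x': 17, 'y': 38}}
After line 2 (inner x overwritten): d = {'inner': {'x': 85, 'y': 38}}

{'inner': {'x': 85, 'y': 38}}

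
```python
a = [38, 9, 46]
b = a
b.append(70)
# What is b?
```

After line 1: a = [38, 9, 46]
After line 2 (b = a is an alias, same object): a = [38, 9, 46], b = [38, 9, 46]
After line 3 (b.append mutates the shared list): a = [38, 9, 46, 70], b = [38, 9, 46, 70]

[38, 9, 46, 70]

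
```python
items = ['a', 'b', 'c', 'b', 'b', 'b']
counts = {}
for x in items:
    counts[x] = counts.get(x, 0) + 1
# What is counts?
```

Initial: counts = {}, items = ['a', 'b', 'c', 'b', 'b', 'b']
See 'a': counts = {'a': 1}
See 'b': counts = {'a': 1, 'b': 1}
See 'c': counts = {'a': 1, 'b': 1, 'c': 1}
See 'b': counts = {'a': 1, 'b': 2, 'c': 1}
See 'b': counts = {'a': 1, 'b': 3, 'c': 1}
See 'b': counts = {'a': 1, 'b': 4, 'c': 1}

{'a': 1, 'b': 4, 'c': 1}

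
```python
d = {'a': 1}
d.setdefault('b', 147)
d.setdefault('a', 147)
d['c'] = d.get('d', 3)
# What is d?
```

After line 1: d = {'a': 1}
After line 2 (setdefault adds 'b'=147): d = {'a': 1, 'b': 147}
After line 3 (setdefault 'a' no-op, already exists): d = {'a': 1, 'b': 147}
After line 4 (get('d', 3) returns default since 'd' not in d): d = {'a': 1, 'b': 147, 'c': 3}

{'a': 1, 'b': 147, 'c': 3}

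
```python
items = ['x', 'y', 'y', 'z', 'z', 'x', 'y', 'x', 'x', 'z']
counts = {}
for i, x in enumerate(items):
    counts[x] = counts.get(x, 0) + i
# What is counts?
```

Initial: counts = {}, items = ['x', 'y', 'y', 'z', 'z', 'x', 'y', 'x', 'x', 'z']
i=0, x='x': counts = {'x': 0}
i=1, x='y': counts = {'x': 0, 'y': 1}
i=2, x='y': counts = {'x': 0, 'y': 3}
i=3, x='z': counts = {'x': 0, 'y': 3, 'z': 3}
i=4, x='z': counts = {'x': 0, 'y': 3, 'z': 7}
i=5, x='x': counts = {'x': 5, 'y': 3, 'z': 7}
i=6, x='y': counts = {'x': 5, 'y': 9, 'z': 7}
i=7, x='x': counts = {'x': 12, 'y': 9, 'z': 7}
i=8, x='x': counts = {'x': 20, 'y': 9, 'z': 7}
i=9, x='z': counts = {'x': 20, 'y': 9, 'z': 16}

{'x': 20, 'y': 9, 'z': 16}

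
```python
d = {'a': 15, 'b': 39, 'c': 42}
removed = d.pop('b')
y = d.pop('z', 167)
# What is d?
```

After line 1: d = {'a': 15, 'b': 39, 'c': 42}
After line 2 (pop 'b' returns 39): d = {'a': 15, 'c': 42}, removed = 39
After line 3 (pop 'z' missing, returns default 167): d = {'a': 15, 'c': 42}, y = 167

{'a': 15, 'c': 42}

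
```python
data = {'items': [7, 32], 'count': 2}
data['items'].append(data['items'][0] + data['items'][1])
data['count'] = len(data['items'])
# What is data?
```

After line 1: data = {'items': [7, 32], 'count': 2}
After line 2 (append 7 + 32 = 39): data = {'items': [7, 32, 39], 'count': 2}
After line 3 (count = len(items) = 3): data = {'items': [7, 32, 39], 'count': 3}

{'items': [7, 32, 39], 'count': 3}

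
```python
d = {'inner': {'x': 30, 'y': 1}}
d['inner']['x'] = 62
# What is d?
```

After line 1: d = {'inner': {'x': 30, 'y': 1}}
After line 2 (inner x overwritten): d = {'inner': {'x': 62, 'y': 1}}

{'inner': {'x': 62, 'y': 1}}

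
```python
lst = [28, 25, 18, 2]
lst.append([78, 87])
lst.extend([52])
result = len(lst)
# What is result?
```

After line 1: lst = [28, 25, 18, 2]
After line 2 (append adds [78, 87] as single element): lst = [28, 25, 18, 2, [78, 87]]
After line 3 (extend unpacks [52], adds 52): lst = [28, 25, 18, 2, [78, 87], 52]
After line 4: result = len(lst) = 6

6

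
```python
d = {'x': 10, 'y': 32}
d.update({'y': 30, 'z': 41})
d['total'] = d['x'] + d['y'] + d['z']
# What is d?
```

After line 1: d = {'x': 10, 'y': 32}
After line 2 (y overwritten, z added): d = {'x': 10, 'y': 30, 'z': 41}
After line 3 (total = 10 + 30 + 41 = 81): d = {'x': 10, 'y': 30, 'z': 41, 'total': 81}

{'x': 10, 'y': 30, 'z': 41, 'total': 81}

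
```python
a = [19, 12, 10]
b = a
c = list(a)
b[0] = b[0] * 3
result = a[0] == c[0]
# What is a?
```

After line 1: a = [19, 12, 10]
After line 2 (b = a, alias): a = [19, 12, 10], b = [19, 12, 10]
After line 3 (c = list(a) is a copy, new object): c = [19, 12, 10]
After line 4 (b[0] = 19 * 3 = 57; mutates shared a/b): a = b = [57, 12, 10], c = [19, 12, 10]
After line 5 (a[0] = 57, c[0] = 19; result = False)

[57, 12, 10]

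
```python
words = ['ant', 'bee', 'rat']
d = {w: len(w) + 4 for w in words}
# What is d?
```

{'ant': 7, 'bee': 7, 'rat': 7}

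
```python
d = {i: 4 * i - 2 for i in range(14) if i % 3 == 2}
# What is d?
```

{2: 6, 5: 18, 8: 30, 11: 42}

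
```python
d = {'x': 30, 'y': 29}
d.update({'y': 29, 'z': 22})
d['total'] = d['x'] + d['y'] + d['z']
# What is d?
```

After line 1: d = {'x': 30, 'y': 29}
After line 2 (y overwritten, z added): d = {'x': 30, 'y': 29, 'z': 22}
After line 3 (total = 30 + 29 + 22 = 81): d = {'x': 30, 'y': 29, 'z': 22, 'total': 81}

{'x': 30, 'y': 29, 'z': 22, 'total': 81}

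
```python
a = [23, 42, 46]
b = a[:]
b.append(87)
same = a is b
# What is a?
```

After line 1: a = [23, 42, 46]
After line 2 (b = a[:] is a shallow copy, new object): a = [23, 42, 46], b = [23, 42, 46]
After line 3 (append only mutates b): a = [23, 42, 46], b = [23, 42, 46, 87]
After line 4 (same = a is b; different objects -> False): same = False

[23, 42, 46]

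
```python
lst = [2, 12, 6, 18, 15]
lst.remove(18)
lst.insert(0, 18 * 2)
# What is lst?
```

After line 1: lst = [2, 12, 6, 18, 15]
After line 2 (remove first 18): lst = [2, 12, 6, 15]
After line 3 (insert 36 at index 0): lst = [36, 2, 12, 6, 15]

[36, 2, 12, 6, 15]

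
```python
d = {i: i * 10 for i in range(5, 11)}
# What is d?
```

{5: 50, 6: 60, 7: 70, 8: 80, 9: 90, 10: 100}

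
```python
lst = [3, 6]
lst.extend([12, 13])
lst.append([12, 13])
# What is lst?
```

After line 1: lst = [3, 6]
After line 2 (extend unpacks [12, 13]): lst = [3, 6, 12, 13]
After line 3 (append adds [12, 13] as single element): lst = [3, 6, 12, 13, [12, 13]]

[3, 6, 12, 13, [12, 13]]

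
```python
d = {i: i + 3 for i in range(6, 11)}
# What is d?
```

{6: 9, 7: 10, 8: 11, 9: 12, 10: 13}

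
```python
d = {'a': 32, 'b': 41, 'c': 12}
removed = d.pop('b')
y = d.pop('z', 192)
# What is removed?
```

After line 1: d = {'a': 32, 'b': 41, 'c': 12}
After line 2 (pop 'b' returns 41): d = {'a': 32, 'c': 12}, removed = 41
After line 3 (pop 'z' missing, returns default 192): d = {'a': 32, 'c': 12}, y = 192

41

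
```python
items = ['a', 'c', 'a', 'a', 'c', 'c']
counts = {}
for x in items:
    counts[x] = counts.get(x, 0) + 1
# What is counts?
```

Initial: counts = {}, items = ['a', 'c', 'a', 'a', 'c', 'c']
See 'a': counts = {'a': 1}
See 'c': counts = {'a': 1, 'c': 1}
See 'a': counts = {'a': 2, 'c': 1}
See 'a': counts = {'a': 3, 'c': 1}
See 'c': counts = {'a': 3, 'c': 2}
See 'c': counts = {'a': 3, 'c': 3}

{'a': 3, 'c': 3}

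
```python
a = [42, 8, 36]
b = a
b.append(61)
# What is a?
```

After line 1: a = [42, 8, 36]
After line 2 (b = a is an alias, same object): a = [42, 8, 36], b = [42, 8, 36]
After line 3 (b.append mutates the shared list): a = [42, 8, 36, 61], b = [42, 8, 36, 61]

[42, 8, 36, 61]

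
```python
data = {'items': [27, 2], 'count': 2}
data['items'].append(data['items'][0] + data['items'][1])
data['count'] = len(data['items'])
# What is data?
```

After line 1: data = {'items': [27, 2], 'count': 2}
After line 2 (append 27 + 2 = 29): data = {'items': [27, 2, 29], 'count': 2}
After line 3 (count = len(items) = 3): data = {'items': [27, 2, 29], 'count': 3}

{'items': [27, 2, 29], 'count': 3}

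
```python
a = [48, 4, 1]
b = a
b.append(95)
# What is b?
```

After line 1: a = [48, 4, 1]
After line 2 (b = a is an alias, same object): a = [48, 4, 1], b = [48, 4, 1]
After line 3 (b.append mutates the shared list): a = [48, 4, 1, 95], b = [48, 4, 1, 95]

[48, 4, 1, 95]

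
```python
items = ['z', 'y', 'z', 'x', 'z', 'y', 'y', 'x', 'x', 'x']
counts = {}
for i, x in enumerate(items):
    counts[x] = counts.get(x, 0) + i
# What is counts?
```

Initial: counts = {}, items = ['z', 'y', 'z', 'x', 'z', 'y', 'y', 'x', 'x', 'x']
i=0, x='z': counts = {'z': 0}
i=1, x='y': counts = {'z': 0, 'y': 1}
i=2, x='z': counts = {'z': 2, 'y': 1}
i=3, x='x': counts = {'z': 2, 'y': 1, 'x': 3}
i=4, x='z': counts = {'z': 6, 'y': 1, 'x': 3}
i=5, x='y': counts = {'z': 6, 'y': 6, 'x': 3}
i=6, x='y': counts = {'z': 6, 'y': 12, 'x': 3}
i=7, x='x': counts = {'z': 6, 'y': 12, 'x': 10}
i=8, x='x': counts = {'z': 6, 'y': 12, 'x': 18}
i=9, x='x': counts = {'z': 6, 'y': 12, 'x': 27}

{'z': 6, 'y': 12, 'x': 27}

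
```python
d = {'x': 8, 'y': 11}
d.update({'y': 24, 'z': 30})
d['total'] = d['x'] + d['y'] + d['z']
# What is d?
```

After line 1: d = {'x': 8, 'y': 11}
After line 2 (y overwritten, z added): d = {'x': 8, 'y': 24, 'z': 30}
After line 3 (total = 8 + 24 + 30 = 62): d = {'x': 8, 'y': 24, 'z': 30, 'total': 62}

{'x': 8, 'y': 24, 'z': 30, 'total': 62}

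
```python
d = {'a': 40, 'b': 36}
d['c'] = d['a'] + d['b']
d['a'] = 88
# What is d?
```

After line 1: d = {'a': 40, 'b': 36}
After line 2 (d['c'] = 40 + 36): d = {'a': 40, 'b': 36, 'c': 76}
After line 3: d = {'a': 88, 'b': 36, 'c': 76}

{'a': 88, 'b': 36, 'c': 76}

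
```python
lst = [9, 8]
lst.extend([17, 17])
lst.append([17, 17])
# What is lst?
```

After line 1: lst = [9, 8]
After line 2 (extend unpacks [17, 17]): lst = [9, 8, 17, 17]
After line 3 (append adds [17, 17] as single element): lst = [9, 8, 17, 17, [17, 17]]

[9, 8, 17, 17, [17, 17]]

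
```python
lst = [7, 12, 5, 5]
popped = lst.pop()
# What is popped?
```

5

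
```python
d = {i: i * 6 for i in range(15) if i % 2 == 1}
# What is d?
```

{1: 6, 3: 18, 5: 30, 7: 42, 9: 54, 11: 66, 13: 78}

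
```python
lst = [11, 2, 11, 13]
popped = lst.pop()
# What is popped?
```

13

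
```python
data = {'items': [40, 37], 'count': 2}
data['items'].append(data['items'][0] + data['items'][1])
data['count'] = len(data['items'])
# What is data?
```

After line 1: data = {'items': [40, 37], 'count': 2}
After line 2 (append 40 + 37 = 77): data = {'items': [40, 37, 77], 'count': 2}
After line 3 (count = len(items) = 3): data = {'items': [40, 37, 77], 'count': 3}

{'items': [40, 37, 77], 'count': 3}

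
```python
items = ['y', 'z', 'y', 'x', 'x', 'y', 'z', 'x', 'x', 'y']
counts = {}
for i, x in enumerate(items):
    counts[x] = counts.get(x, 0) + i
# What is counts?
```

Initial: counts = {}, items = ['y', 'z', 'y', 'x', 'x', 'y', 'z', 'x', 'x', 'y']
i=0, x='y': counts = {'y': 0}
i=1, x='z': counts = {'y': 0, 'z': 1}
i=2, x='y': counts = {'y': 2, 'z': 1}
i=3, x='x': counts = {'y': 2, 'z': 1, 'x': 3}
i=4, x='x': counts = {'y': 2, 'z': 1, 'x': 7}
i=5, x='y': counts = {'y': 7, 'z': 1, 'x': 7}
i=6, x='z': counts = {'y': 7, 'z': 7, 'x': 7}
i=7, x='x': counts = {'y': 7, 'z': 7, 'x': 14}
i=8, x='x': counts = {'y': 7, 'z': 7, 'x': 22}
i=9, x='y': counts = {'y': 16, 'z': 7, 'x': 22}

{'y': 16, 'z': 7, 'x': 22}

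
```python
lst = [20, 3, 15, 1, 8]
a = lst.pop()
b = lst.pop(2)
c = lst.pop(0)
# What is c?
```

After line 1: lst = [20, 3, 15, 1, 8]
After line 2 (pop() -> a = 8): lst = [20, 3, 15, 1]
After line 3 (pop(2) -> b = 15): lst = [20, 3, 1]
After line 4 (pop(0) -> c = 20): lst = [3, 1]

20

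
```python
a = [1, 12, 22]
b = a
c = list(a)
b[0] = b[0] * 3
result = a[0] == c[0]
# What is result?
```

After line 1: a = [1, 12, 22]
After line 2 (b = a, alias): a = [1, 12, 22], b = [1, 12, 22]
After line 3 (c = list(a) is a copy, new object): c = [1, 12, 22]
After line 4 (b[0] = 1 * 3 = 3; mutates shared a/b): a = b = [3, 12, 22], c = [1, 12, 22]
After line 5 (a[0] = 3, c[0] = 1; result = False)

False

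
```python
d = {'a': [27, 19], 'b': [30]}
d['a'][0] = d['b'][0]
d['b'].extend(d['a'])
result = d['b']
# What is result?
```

After line 1: d = {'a': [27, 19], 'b': [30]}
After line 2 (a[0] = b[0] = 30): d = {'a': [30, 19], 'b': [30]}
After line 3 (b.extend(a) appends [30, 19]): d = {'a': [30, 19], 'b': [30, 30, 19]}
After line 4: result = d['b'] = [30, 30, 19]

[30, 30, 19]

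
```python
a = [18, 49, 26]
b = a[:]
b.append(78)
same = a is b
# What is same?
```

After line 1: a = [18, 49, 26]
After line 2 (b = a[:] is a shallow copy, new object): a = [18, 49, 26], b = [18, 49, 26]
After line 3 (append only mutates b): a = [18, 49, 26], b = [18, 49, 26, 78]
After line 4 (same = a is b; different objects -> False): same = False

False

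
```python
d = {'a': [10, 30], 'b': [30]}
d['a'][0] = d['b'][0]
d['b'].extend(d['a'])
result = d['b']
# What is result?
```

After line 1: d = {'a': [10, 30], 'b': [30]}
After line 2 (a[0] = b[0] = 30): d = {'a': [30, 30], 'b': [30]}
After line 3 (b.extend(a) appends [30, 30]): d = {'a': [30, 30], 'b': [30, 30, 30]}
After line 4: result = d['b'] = [30, 30, 30]

[30, 30, 30]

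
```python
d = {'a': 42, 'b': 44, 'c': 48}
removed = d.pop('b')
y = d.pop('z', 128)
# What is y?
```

After line 1: d = {'a': 42, 'b': 44, 'c': 48}
After line 2 (pop 'b' returns 44): d = {'a': 42, 'c': 48}, removed = 44
After line 3 (pop 'z' missing, returns default 128): d = {'a': 42, 'c': 48}, y = 128

128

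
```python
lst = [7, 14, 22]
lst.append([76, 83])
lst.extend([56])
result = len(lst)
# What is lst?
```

After line 1: lst = [7, 14, 22]
After line 2 (append adds [76, 83] as single element): lst = [7, 14, 22, [76, 83]]
After line 3 (extend unpacks [56], adds 56): lst = [7, 14, 22, [76, 83], 56]
After line 4: result = len(lst) = 5

[7, 14, 22, [76, 83], 56]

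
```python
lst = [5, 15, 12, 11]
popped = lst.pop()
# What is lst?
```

[5, 15, 12]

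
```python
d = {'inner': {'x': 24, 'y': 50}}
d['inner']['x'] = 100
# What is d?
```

After line 1: d = {'inner': {'x': 24, 'y': 50}}
After line 2 (inner x overwritten): d = {'inner': {'x': 100, 'y': 50}}

{'inner': {'x': 100, 'y': 50}}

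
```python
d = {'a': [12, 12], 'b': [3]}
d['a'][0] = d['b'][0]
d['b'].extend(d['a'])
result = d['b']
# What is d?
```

After line 1: d = {'a': [12, 12], 'b': [3]}
After line 2 (a[0] = b[0] = 3): d = {'a': [3, 12], 'b': [3]}
After line 3 (b.extend(a) appends [3, 12]): d = {'a': [3, 12], 'b': [3, 3, 12]}
After line 4: result = d['b'] = [3, 3, 12]

{'a': [3, 12], 'b': [3, 3, 12]}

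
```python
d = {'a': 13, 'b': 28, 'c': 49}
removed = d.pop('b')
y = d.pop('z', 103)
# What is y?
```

After line 1: d = {'a': 13, 'b': 28, 'c': 49}
After line 2 (pop 'b' returns 28): d = {'a': 13, 'c': 49}, removed = 28
After line 3 (pop 'z' missing, returns default 103): d = {'a': 13, 'c': 49}, y = 103

103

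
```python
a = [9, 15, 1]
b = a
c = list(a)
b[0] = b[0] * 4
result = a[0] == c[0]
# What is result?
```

After line 1: a = [9, 15, 1]
After line 2 (b = a, alias): a = [9, 15, 1], b = [9, 15, 1]
After line 3 (c = list(a) is a copy, new object): c = [9, 15, 1]
After line 4 (b[0] = 9 * 4 = 36; mutates shared a/b): a = b = [36, 15, 1], c = [9, 15, 1]
After line 5 (a[0] = 36, c[0] = 9; result = False)

False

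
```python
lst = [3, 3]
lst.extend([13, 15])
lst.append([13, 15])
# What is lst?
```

After line 1: lst = [3, 3]
After line 2 (extend unpacks [13, 15]): lst = [3, 3, 13, 15]
After line 3 (append adds [13, 15] as single element): lst = [3, 3, 13, 15, [13, 15]]

[3, 3, 13, 15, [13, 15]]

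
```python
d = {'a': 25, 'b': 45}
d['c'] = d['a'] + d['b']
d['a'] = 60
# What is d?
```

After line 1: d = {'a': 25, 'b': 45}
After line 2 (d['c'] = 25 + 45): d = {'a': 25, 'b': 45, 'c': 70}
After line 3: d = {'a': 60, 'b': 45, 'c': 70}

{'a': 60, 'b': 45, 'c': 70}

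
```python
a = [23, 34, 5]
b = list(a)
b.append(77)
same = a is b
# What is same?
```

After line 1: a = [23, 34, 5]
After line 2 (b = list(a) is a shallow copy, new object): a = [23, 34, 5], b = [23, 34, 5]
After line 3 (append only mutates b): a = [23, 34, 5], b = [23, 34, 5, 77]
After line 4 (same = a is b; different objects -> False): same = False

False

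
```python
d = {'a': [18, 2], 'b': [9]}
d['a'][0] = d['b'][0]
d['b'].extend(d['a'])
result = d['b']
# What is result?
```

After line 1: d = {'a': [18, 2], 'b': [9]}
After line 2 (a[0] = b[0] = 9): d = {'a': [9, 2], 'b': [9]}
After line 3 (b.extend(a) appends [9, 2]): d = {'a': [9, 2], 'b': [9, 9, 2]}
After line 4: result = d['b'] = [9, 9, 2]

[9, 9, 2]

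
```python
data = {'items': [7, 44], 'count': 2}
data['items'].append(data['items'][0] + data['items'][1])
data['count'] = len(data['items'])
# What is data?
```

After line 1: data = {'items': [7, 44], 'count': 2}
After line 2 (append 7 + 44 = 51): data = {'items': [7, 44, 51], 'count': 2}
After line 3 (count = len(items) = 3): data = {'items': [7, 44, 51], 'count': 3}

{'items': [7, 44, 51], 'count': 3}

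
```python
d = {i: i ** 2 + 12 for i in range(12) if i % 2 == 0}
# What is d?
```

{0: 12, 2: 16, 4: 28, 6: 48, 8: 76, 10: 112}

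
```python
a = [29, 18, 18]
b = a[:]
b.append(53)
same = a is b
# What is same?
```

After line 1: a = [29, 18, 18]
After line 2 (b = a[:] is a shallow copy, new object): a = [29, 18, 18], b = [29, 18, 18]
After line 3 (append only mutates b): a = [29, 18, 18], b = [29, 18, 18, 53]
After line 4 (same = a is b; different objects -> False): same = False

False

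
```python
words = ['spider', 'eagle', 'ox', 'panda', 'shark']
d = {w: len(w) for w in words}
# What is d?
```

{'spider': 6, 'eagle': 5, 'ox': 2, 'panda': 5, 'shark': 5}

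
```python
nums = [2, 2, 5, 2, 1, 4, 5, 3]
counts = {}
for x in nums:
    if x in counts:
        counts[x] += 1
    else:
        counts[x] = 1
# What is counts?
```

Initial: counts = {}, nums = [2, 2, 5, 2, 1, 4, 5, 3]
See 2: counts = {2: 1}
See 2: counts = {2: 2}
See 5: counts = {2: 2, 5: 1}
See 2: counts = {2: 3, 5: 1}
See 1: counts = {2: 3, 5: 1, 1: 1}
See 4: counts = {2: 3, 5: 1, 1: 1, 4: 1}
See 5: counts = {2: 3, 5: 2, 1: 1, 4: 1}
See 3: counts = {2: 3, 5: 2, 1: 1, 4: 1, 3: 1}

{2: 3, 5: 2, 1: 1, 4: 1, 3: 1}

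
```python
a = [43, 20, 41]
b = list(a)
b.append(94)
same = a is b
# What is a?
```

After line 1: a = [43, 20, 41]
After line 2 (b = list(a) is a shallow copy, new object): a = [43, 20, 41], b = [43, 20, 41]
After line 3 (append only mutates b): a = [43, 20, 41], b = [43, 20, 41, 94]
After line 4 (same = a is b; different objects -> False): same = False

[43, 20, 41]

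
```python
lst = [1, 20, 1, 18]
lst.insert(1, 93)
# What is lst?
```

[1, 93, 20, 1, 18]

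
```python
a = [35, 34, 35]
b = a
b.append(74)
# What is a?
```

After line 1: a = [35, 34, 35]
After line 2 (b = a is an alias, same object): a = [35, 34, 35], b = [35, 34, 35]
After line 3 (b.append mutates the shared list): a = [35, 34, 35, 74], b = [35, 34, 35, 74]

[35, 34, 35, 74]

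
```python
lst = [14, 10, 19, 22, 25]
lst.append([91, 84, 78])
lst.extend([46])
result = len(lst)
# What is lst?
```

After line 1: lst = [14, 10, 19, 22, 25]
After line 2 (append adds [91, 84, 78] as single element): lst = [14, 10, 19, 22, 25, [91, 84, 78]]
After line 3 (extend unpacks [46], adds 46): lst = [14, 10, 19, 22, 25, [91, 84, 78], 46]
After line 4: result = len(lst) = 7

[14, 10, 19, 22, 25, [91, 84, 78], 46]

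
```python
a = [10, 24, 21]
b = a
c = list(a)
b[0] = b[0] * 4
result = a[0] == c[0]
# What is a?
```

After line 1: a = [10, 24, 21]
After line 2 (b = a, alias): a = [10, 24, 21], b = [10, 24, 21]
After line 3 (c = list(a) is a copy, new object): c = [10, 24, 21]
After line 4 (b[0] = 10 * 4 = 40; mutates shared a/b): a = b = [40, 24, 21], c = [10, 24, 21]
After line 5 (a[0] = 40, c[0] = 10; result = False)

[40, 24, 21]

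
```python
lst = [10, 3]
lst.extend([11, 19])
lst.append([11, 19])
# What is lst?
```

After line 1: lst = [10, 3]
After line 2 (extend unpacks [11, 19]): lst = [10, 3, 11, 19]
After line 3 (append adds [11, 19] as single element): lst = [10, 3, 11, 19, [11, 19]]

[10, 3, 11, 19, [11, 19]]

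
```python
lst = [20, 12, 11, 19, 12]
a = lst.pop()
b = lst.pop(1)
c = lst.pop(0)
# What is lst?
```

After line 1: lst = [20, 12, 11, 19, 12]
After line 2 (pop() -> a = 12): lst = [20, 12, 11, 19]
After line 3 (pop(1) -> b = 12): lst = [20, 11, 19]
After line 4 (pop(0) -> c = 20): lst = [11, 19]

[11, 19]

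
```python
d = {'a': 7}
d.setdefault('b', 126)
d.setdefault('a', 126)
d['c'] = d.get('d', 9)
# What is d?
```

After line 1: d = {'a': 7}
After line 2 (setdefault adds 'b'=126): d = {'a': 7, 'b': 126}
After line 3 (setdefault 'a' no-op, already exists): d = {'a': 7, 'b': 126}
After line 4 (get('d', 9) returns default since 'd' not in d): d = {'a': 7, 'b': 126, 'c': 9}

{'a': 7, 'b': 126, 'c': 9}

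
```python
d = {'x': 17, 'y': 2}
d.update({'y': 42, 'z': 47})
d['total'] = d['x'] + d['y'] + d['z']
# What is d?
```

After line 1: d = {'x': 17, 'y': 2}
After line 2 (y overwritten, z added): d = {'x': 17, 'y': 42, 'z': 47}
After line 3 (total = 17 + 42 + 47 = 106): d = {'x': 17, 'y': 42, 'z': 47, 'total': 106}

{'x': 17, 'y': 42, 'z': 47, 'total': 106}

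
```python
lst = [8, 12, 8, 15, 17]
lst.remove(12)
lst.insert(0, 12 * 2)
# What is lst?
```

After line 1: lst = [8, 12, 8, 15, 17]
After line 2 (remove first 12): lst = [8, 8, 15, 17]
After line 3 (insert 24 at index 0): lst = [24, 8, 8, 15, 17]

[24, 8, 8, 15, 17]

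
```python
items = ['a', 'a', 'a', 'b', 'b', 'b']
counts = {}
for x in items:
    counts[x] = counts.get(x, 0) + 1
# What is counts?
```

Initial: counts = {}, items = ['a', 'a', 'a', 'b', 'b', 'b']
See 'a': counts = {'a': 1}
See 'a': counts = {'a': 2}
See 'a': counts = {'a': 3}
See 'b': counts = {'a': 3, 'b': 1}
See 'b': counts = {'a': 3, 'b': 2}
See 'b': counts = {'a': 3, 'b': 3}

{'a': 3, 'b': 3}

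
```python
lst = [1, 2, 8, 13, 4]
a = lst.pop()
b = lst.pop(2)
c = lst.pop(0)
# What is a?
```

After line 1: lst = [1, 2, 8, 13, 4]
After line 2 (pop() -> a = 4): lst = [1, 2, 8, 13]
After line 3 (pop(2) -> b = 8): lst = [1, 2, 13]
After line 4 (pop(0) -> c = 1): lst = [2, 13]

4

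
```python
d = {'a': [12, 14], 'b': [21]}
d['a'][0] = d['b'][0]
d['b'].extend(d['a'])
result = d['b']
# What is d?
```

After line 1: d = {'a': [12, 14], 'b': [21]}
After line 2 (a[0] = b[0] = 21): d = {'a': [21, 14], 'b': [21]}
After line 3 (b.extend(a) appends [21, 14]): d = {'a': [21, 14], 'b': [21, 21, 14]}
After line 4: result = d['b'] = [21, 21, 14]

{'a': [21, 14], 'b': [21, 21, 14]}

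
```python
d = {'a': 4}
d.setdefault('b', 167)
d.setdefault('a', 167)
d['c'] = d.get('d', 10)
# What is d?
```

After line 1: d = {'a': 4}
After line 2 (setdefault adds 'b'=167): d = {'a': 4, 'b': 167}
After line 3 (setdefault 'a' no-op, already exists): d = {'a': 4, 'b': 167}
After line 4 (get('d', 10) returns default since 'd' not in d): d = {'a': 4, 'b': 167, 'c': 10}

{'a': 4, 'b': 167, 'c': 10}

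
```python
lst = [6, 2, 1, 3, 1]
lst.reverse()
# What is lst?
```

[1, 3, 1, 2, 6]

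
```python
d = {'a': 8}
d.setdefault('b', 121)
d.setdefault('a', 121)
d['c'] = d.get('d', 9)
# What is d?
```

After line 1: d = {'a': 8}
After line 2 (setdefault adds 'b'=121): d = {'a': 8, 'b': 121}
After line 3 (setdefault 'a' no-op, already exists): d = {'a': 8, 'b': 121}
After line 4 (get('d', 9) returns default since 'd' not in d): d = {'a': 8, 'b': 121, 'c': 9}

{'a': 8, 'b': 121, 'c': 9}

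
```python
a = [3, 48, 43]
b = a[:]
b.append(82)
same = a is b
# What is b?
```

After line 1: a = [3, 48, 43]
After line 2 (b = a[:] is a shallow copy, new object): a = [3, 48, 43], b = [3, 48, 43]
After line 3 (append only mutates b): a = [3, 48, 43], b = [3, 48, 43, 82]
After line 4 (same = a is b; different objects -> False): same = False

[3, 48, 43, 82]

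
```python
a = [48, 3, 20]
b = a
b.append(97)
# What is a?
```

After line 1: a = [48, 3, 20]
After line 2 (b = a is an alias, same object): a = [48, 3, 20], b = [48, 3, 20]
After line 3 (b.append mutates the shared list): a = [48, 3, 20, 97], b = [48, 3, 20, 97]

[48, 3, 20, 97]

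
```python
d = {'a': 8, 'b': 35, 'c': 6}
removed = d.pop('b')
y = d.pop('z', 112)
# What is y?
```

After line 1: d = {'a': 8, 'b': 35, 'c': 6}
After line 2 (pop 'b' returns 35): d = {'a': 8, 'c': 6}, removed = 35
After line 3 (pop 'z' missing, returns default 112): d = {'a': 8, 'c': 6}, y = 112

112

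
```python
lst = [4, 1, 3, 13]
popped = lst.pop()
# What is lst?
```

[4, 1, 3]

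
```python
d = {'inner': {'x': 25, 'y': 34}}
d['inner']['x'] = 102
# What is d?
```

After line 1: d = {'inner': {'x': 25, 'y': 34}}
After line 2 (inner x overwritten): d = {'inner': {'x': 102, 'y': 34}}

{'inner': {'x': 102, 'y': 34}}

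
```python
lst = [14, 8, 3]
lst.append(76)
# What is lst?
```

[14, 8, 3, 76]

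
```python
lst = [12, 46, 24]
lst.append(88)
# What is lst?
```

[12, 46, 24, 88]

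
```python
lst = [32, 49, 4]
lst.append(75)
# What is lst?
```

[32, 49, 4, 75]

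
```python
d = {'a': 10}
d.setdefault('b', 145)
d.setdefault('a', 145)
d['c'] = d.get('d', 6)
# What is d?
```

After line 1: d = {'a': 10}
After line 2 (setdefault adds 'b'=145): d = {'a': 10, 'b': 145}
After line 3 (setdefault 'a' no-op, already exists): d = {'a': 10, 'b': 145}
After line 4 (get('d', 6) returns default since 'd' not in d): d = {'a': 10, 'b': 145, 'c': 6}

{'a': 10, 'b': 145, 'c': 6}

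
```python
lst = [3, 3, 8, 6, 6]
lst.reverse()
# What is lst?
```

[6, 6, 8, 3, 3]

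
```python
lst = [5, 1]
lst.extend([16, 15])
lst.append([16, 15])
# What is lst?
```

After line 1: lst = [5, 1]
After line 2 (extend unpacks [16, 15]): lst = [5, 1, 16, 15]
After line 3 (append adds [16, 15] as single element): lst = [5, 1, 16, 15, [16, 15]]

[5, 1, 16, 15, [16, 15]]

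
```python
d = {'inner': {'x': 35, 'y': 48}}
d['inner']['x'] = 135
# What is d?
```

After line 1: d = {'inner': {'x': 35, 'y': 48}}
After line 2 (inner x overwritten): d = {'inner': {'x': 135, 'y': 48}}

{'inner': {'x': 135, 'y': 48}}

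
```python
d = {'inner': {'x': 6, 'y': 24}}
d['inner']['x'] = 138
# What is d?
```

After line 1: d = {'inner': {'x': 6, 'y': 24}}
After line 2 (inner x overwritten): d = {'inner': {'x': 138, 'y': 24}}

{'inner': {'x': 138, 'y': 24}}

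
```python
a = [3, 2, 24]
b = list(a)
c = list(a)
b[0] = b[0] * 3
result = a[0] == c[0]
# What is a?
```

After line 1: a = [3, 2, 24]
After line 2 (b = list(a), copy): a = [3, 2, 24], b = [3, 2, 24]
After line 3 (c = list(a) is a copy, new object): c = [3, 2, 24]
After line 4 (b[0] = 3 * 3 = 9; only b mutates (copy)): a = [3, 2, 24], b = [9, 2, 24], c = [3, 2, 24]
After line 5 (a[0] = 3, c[0] = 3; result = True)

[3, 2, 24]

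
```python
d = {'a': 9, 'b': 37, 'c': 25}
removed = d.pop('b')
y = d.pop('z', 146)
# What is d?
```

After line 1: d = {'a': 9, 'b': 37, 'c': 25}
After line 2 (pop 'b' returns 37): d = {'a': 9, 'c': 25}, removed = 37
After line 3 (pop 'z' missing, returns default 146): d = {'a': 9, 'c': 25}, y = 146

{'a': 9, 'c': 25}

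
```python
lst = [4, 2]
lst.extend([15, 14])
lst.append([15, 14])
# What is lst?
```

After line 1: lst = [4, 2]
After line 2 (extend unpacks [15, 14]): lst = [4, 2, 15, 14]
After line 3 (append adds [15, 14] as single element): lst = [4, 2, 15, 14, [15, 14]]

[4, 2, 15, 14, [15, 14]]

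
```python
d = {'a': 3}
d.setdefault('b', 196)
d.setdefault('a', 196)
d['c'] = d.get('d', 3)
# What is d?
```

After line 1: d = {'a': 3}
After line 2 (setdefault adds 'b'=196): d = {'a': 3, 'b': 196}
After line 3 (setdefault 'a' no-op, already exists): d = {'a': 3, 'b': 196}
After line 4 (get('d', 3) returns default since 'd' not in d): d = {'a': 3, 'b': 196, 'c': 3}

{'a': 3, 'b': 196, 'c': 3}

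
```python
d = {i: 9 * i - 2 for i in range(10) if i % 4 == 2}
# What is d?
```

{2: 16, 6: 52}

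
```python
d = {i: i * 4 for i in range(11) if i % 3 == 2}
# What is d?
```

{2: 8, 5: 20, 8: 32}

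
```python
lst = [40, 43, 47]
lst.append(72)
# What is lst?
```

[40, 43, 47, 72]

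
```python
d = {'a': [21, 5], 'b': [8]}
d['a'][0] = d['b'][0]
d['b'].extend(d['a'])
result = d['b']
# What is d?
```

After line 1: d = {'a': [21, 5], 'b': [8]}
After line 2 (a[0] = b[0] = 8): d = {'a': [8, 5], 'b': [8]}
After line 3 (b.extend(a) appends [8, 5]): d = {'a': [8, 5], 'b': [8, 8, 5]}
After line 4: result = d['b'] = [8, 8, 5]

{'a': [8, 5], 'b': [8, 8, 5]}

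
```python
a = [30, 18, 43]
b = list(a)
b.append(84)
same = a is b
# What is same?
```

After line 1: a = [30, 18, 43]
After line 2 (b = list(a) is a shallow copy, new object): a = [30, 18, 43], b = [30, 18, 43]
After line 3 (append only mutates b): a = [30, 18, 43], b = [30, 18, 43, 84]
After line 4 (same = a is b; different objects -> False): same = False

False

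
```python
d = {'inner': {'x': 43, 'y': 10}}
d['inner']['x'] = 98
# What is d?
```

After line 1: d = {'inner': {'x': 43, 'y': 10}}
After line 2 (inner x overwritten): d = {'inner': {'x': 98, 'y': 10}}

{'inner': {'x': 98, 'y': 10}}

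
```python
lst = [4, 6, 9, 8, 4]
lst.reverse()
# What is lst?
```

[4, 8, 9, 6, 4]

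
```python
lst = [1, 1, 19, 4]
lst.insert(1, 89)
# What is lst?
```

[1, 89, 1, 19, 4]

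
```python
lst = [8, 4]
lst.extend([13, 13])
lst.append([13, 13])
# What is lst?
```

After line 1: lst = [8, 4]
After line 2 (extend unpacks [13, 13]): lst = [8, 4, 13, 13]
After line 3 (append adds [13, 13] as single element): lst = [8, 4, 13, 13, [13, 13]]

[8, 4, 13, 13, [13, 13]]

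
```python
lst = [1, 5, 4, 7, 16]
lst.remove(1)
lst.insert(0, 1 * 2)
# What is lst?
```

After line 1: lst = [1, 5, 4, 7, 16]
After line 2 (remove first 1): lst = [5, 4, 7, 16]
After line 3 (insert 2 at index 0): lst = [2, 5, 4, 7, 16]

[2, 5, 4, 7, 16]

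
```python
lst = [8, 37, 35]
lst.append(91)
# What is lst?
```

[8, 37, 35, 91]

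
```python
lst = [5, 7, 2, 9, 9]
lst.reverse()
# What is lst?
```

[9, 9, 2, 7, 5]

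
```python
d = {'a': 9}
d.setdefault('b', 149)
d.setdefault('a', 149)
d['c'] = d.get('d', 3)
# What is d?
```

After line 1: d = {'a': 9}
After line 2 (setdefault adds 'b'=149): d = {'a': 9, 'b': 149}
After line 3 (setdefault 'a' no-op, already exists): d = {'a': 9, 'b': 149}
After line 4 (get('d', 3) returns default since 'd' not in d): d = {'a': 9, 'b': 149, 'c': 3}

{'a': 9, 'b': 149, 'c': 3}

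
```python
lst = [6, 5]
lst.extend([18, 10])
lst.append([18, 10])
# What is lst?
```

After line 1: lst = [6, 5]
After line 2 (extend unpacks [18, 10]): lst = [6, 5, 18, 10]
After line 3 (append adds [18, 10] as single element): lst = [6, 5, 18, 10, [18, 10]]

[6, 5, 18, 10, [18, 10]]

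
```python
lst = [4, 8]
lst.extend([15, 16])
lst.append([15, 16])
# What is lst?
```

After line 1: lst = [4, 8]
After line 2 (extend unpacks [15, 16]): lst = [4, 8, 15, 16]
After line 3 (append adds [15, 16] as single element): lst = [4, 8, 15, 16, [15, 16]]

[4, 8, 15, 16, [15, 16]]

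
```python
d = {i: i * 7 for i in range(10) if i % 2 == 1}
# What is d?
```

{1: 7, 3: 21, 5: 35, 7: 49, 9: 63}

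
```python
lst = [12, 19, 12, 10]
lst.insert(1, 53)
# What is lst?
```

[12, 53, 19, 12, 10]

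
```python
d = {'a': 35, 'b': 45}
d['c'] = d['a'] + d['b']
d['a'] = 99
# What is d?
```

After line 1: d = {'a': 35, 'b': 45}
After line 2 (d['c'] = 35 + 45): d = {'a': 35, 'b': 45, 'c': 80}
After line 3: d = {'a': 99, 'b': 45, 'c': 80}

{'a': 99, 'b': 45, 'c': 80}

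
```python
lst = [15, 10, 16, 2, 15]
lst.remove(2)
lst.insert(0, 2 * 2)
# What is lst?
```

After line 1: lst = [15, 10, 16, 2, 15]
After line 2 (remove first 2): lst = [15, 10, 16, 15]
After line 3 (insert 4 at index 0): lst = [4, 15, 10, 16, 15]

[4, 15, 10, 16, 15]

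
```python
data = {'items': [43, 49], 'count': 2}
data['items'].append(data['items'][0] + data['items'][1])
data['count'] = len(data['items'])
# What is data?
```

After line 1: data = {'items': [43, 49], 'count': 2}
After line 2 (append 43 + 49 = 92): data = {'items': [43, 49, 92], 'count': 2}
After line 3 (count = len(items) = 3): data = {'items': [43, 49, 92], 'count': 3}

{'items': [43, 49, 92], 'count': 3}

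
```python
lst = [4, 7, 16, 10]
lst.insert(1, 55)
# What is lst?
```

[4, 55, 7, 16, 10]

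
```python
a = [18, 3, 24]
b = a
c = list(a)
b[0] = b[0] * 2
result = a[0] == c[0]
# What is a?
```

After line 1: a = [18, 3, 24]
After line 2 (b = a, alias): a = [18, 3, 24], b = [18, 3, 24]
After line 3 (c = list(a) is a copy, new object): c = [18, 3, 24]
After line 4 (b[0] = 18 * 2 = 36; mutates shared a/b): a = b = [36, 3, 24], c = [18, 3, 24]
After line 5 (a[0] = 36, c[0] = 18; result = False)

[36, 3, 24]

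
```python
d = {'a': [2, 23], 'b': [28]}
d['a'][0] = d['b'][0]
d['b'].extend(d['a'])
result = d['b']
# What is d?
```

After line 1: d = {'a': [2, 23], 'b': [28]}
After line 2 (a[0] = b[0] = 28): d = {'a': [28, 23], 'b': [28]}
After line 3 (b.extend(a) appends [28, 23]): d = {'a': [28, 23], 'b': [28, 28, 23]}
After line 4: result = d['b'] = [28, 28, 23]

{'a': [28, 23], 'b': [28, 28, 23]}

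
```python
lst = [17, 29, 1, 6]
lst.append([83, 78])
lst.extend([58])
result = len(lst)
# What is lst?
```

After line 1: lst = [17, 29, 1, 6]
After line 2 (append adds [83, 78] as single element): lst = [17, 29, 1, 6, [83, 78]]
After line 3 (extend unpacks [58], adds 58): lst = [17, 29, 1, 6, [83, 78], 58]
After line 4: result = len(lst) = 6

[17, 29, 1, 6, [83, 78], 58]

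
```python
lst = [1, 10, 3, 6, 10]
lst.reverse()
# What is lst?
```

[10, 6, 3, 10, 1]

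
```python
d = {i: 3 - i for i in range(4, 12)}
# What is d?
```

{4: -1, 5: -2, 6: -3, 7: -4, 8: -5, 9: -6, 10: -7, 11: -8}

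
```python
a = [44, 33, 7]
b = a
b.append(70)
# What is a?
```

After line 1: a = [44, 33, 7]
After line 2 (b = a is an alias, same object): a = [44, 33, 7], b = [44, 33, 7]
After line 3 (b.append mutates the shared list): a = [44, 33, 7, 70], b = [44, 33, 7, 70]

[44, 33, 7, 70]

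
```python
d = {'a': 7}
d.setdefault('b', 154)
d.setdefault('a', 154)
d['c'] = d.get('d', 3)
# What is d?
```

After line 1: d = {'a': 7}
After line 2 (setdefault adds 'b'=154): d = {'a': 7, 'b': 154}
After line 3 (setdefault 'a' no-op, already exists): d = {'a': 7, 'b': 154}
After line 4 (get('d', 3) returns default since 'd' not in d): d = {'a': 7, 'b': 154, 'c': 3}

{'a': 7, 'b': 154, 'c': 3}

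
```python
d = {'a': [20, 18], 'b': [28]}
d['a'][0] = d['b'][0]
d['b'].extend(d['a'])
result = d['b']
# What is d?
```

After line 1: d = {'a': [20, 18], 'b': [28]}
After line 2 (a[0] = b[0] = 28): d = {'a': [28, 18], 'b': [28]}
After line 3 (b.extend(a) appends [28, 18]): d = {'a': [28, 18], 'b': [28, 28, 18]}
After line 4: result = d['b'] = [28, 28, 18]

{'a': [28, 18], 'b': [28, 28, 18]}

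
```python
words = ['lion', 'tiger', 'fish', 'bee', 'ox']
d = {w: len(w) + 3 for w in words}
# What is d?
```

{'lion': 7, 'tiger': 8, 'fish': 7, 'bee': 6, 'ox': 5}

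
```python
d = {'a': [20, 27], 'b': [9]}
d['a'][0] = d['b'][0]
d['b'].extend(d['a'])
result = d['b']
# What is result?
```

After line 1: d = {'a': [20, 27], 'b': [9]}
After line 2 (a[0] = b[0] = 9): d = {'a': [9, 27], 'b': [9]}
After line 3 (b.extend(a) appends [9, 27]): d = {'a': [9, 27], 'b': [9, 9, 27]}
After line 4: result = d['b'] = [9, 9, 27]

[9, 9, 27]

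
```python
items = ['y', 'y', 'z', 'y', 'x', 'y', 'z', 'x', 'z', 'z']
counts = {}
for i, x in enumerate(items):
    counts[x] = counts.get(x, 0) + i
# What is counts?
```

Initial: counts = {}, items = ['y', 'y', 'z', 'y', 'x', 'y', 'z', 'x', 'z', 'z']
i=0, x='y': counts = {'y': 0}
i=1, x='y': counts = {'y': 1}
i=2, x='z': counts = {'y': 1, 'z': 2}
i=3, x='y': counts = {'y': 4, 'z': 2}
i=4, x='x': counts = {'y': 4, 'z': 2, 'x': 4}
i=5, x='y': counts = {'y': 9, 'z': 2, 'x': 4}
i=6, x='z': counts = {'y': 9, 'z': 8, 'x': 4}
i=7, x='x': counts = {'y': 9, 'z': 8, 'x': 11}
i=8, x='z': counts = {'y': 9, 'z': 16, 'x': 11}
i=9, x='z': counts = {'y': 9, 'z': 25, 'x': 11}

{'y': 9, 'z': 25, 'x': 11}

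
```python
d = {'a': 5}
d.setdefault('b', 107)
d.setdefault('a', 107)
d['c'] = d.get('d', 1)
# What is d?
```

After line 1: d = {'a': 5}
After line 2 (setdefault adds 'b'=107): d = {'a': 5, 'b': 107}
After line 3 (setdefault 'a' no-op, already exists): d = {'a': 5, 'b': 107}
After line 4 (get('d', 1) returns default since 'd' not in d): d = {'a': 5, 'b': 107, 'c': 1}

{'a': 5, 'b': 107, 'c': 1}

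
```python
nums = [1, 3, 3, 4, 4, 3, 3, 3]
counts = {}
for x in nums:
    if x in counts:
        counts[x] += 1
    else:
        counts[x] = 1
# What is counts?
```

Initial: counts = {}, nums = [1, 3, 3, 4, 4, 3, 3, 3]
See 1: counts = {1: 1}
See 3: counts = {1: 1, 3: 1}
See 3: counts = {1: 1, 3: 2}
See 4: counts = {1: 1, 3: 2, 4: 1}
See 4: counts = {1: 1, 3: 2, 4: 2}
See 3: counts = {1: 1, 3: 3, 4: 2}
See 3: counts = {1: 1, 3: 4, 4: 2}
See 3: counts = {1: 1, 3: 5, 4: 2}

{1: 1, 3: 5, 4: 2}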